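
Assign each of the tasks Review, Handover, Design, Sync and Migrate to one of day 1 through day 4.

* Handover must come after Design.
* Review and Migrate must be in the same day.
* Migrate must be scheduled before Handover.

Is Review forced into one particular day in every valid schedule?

Review can be day 1 (e.g. Migrate=day 1; Sync=day 1; Review=day 1; Handover=day 2; Design=day 1) or day 2 (e.g. Migrate -> day 2; Review -> day 2; Sync -> day 1; Design -> day 1; Handover -> day 3).

No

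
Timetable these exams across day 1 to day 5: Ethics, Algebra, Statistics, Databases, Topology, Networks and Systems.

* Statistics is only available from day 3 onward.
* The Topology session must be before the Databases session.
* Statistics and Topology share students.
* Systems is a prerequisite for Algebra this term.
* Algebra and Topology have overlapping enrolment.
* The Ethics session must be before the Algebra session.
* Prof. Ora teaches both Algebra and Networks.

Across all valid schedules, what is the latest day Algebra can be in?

day 5

Precedence pushes Algebra to at least day 2.
Algebra at day 5 is achievable: Topology in day 1, Databases in day 2, Systems in day 1, Statistics in day 3, Algebra in day 5, Networks in day 1, Ethics in day 1.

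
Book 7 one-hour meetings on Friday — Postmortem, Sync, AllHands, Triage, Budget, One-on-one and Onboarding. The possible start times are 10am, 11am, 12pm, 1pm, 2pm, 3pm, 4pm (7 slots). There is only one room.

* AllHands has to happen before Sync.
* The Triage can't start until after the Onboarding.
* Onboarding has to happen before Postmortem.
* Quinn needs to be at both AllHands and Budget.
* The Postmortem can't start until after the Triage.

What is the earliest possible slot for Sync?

Precedence pushes Sync to at least 11am.
Sync at 11am is achievable: Triage=1pm; Budget=3pm; Sync=11am; Postmortem=2pm; One-on-one=4pm; Onboarding=12pm; AllHands=10am.

11am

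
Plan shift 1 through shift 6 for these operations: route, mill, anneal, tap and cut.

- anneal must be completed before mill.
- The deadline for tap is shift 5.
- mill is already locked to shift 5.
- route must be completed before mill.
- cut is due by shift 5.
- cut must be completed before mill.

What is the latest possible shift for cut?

Cut's own window allows nothing later than shift 5; downstream work caps cut at shift 4.
cut at shift 4 is achievable: cut in shift 4; mill in shift 5; route in shift 1; tap in shift 1; anneal in shift 1.

shift 4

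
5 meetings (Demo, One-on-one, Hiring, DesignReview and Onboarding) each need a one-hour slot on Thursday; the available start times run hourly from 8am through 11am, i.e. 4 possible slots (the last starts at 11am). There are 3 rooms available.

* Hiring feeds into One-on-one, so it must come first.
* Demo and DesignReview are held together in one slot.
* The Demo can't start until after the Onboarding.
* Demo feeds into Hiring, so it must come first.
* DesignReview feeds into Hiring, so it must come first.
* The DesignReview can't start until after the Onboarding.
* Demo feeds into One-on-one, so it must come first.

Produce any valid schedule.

Hiring -> 10am; Onboarding -> 8am; Demo -> 9am; DesignReview -> 9am; One-on-one -> 11am

Checking: Onboarding(8am) before Demo(9am); Demo(9am) before Hiring(10am); Demo(9am) before One-on-one(11am); Hiring(10am) before One-on-one(11am); Onboarding(8am) before DesignReview(9am); DesignReview(9am) before Hiring(10am); Demo = DesignReview = 9am; max 2 per slot (cap 3).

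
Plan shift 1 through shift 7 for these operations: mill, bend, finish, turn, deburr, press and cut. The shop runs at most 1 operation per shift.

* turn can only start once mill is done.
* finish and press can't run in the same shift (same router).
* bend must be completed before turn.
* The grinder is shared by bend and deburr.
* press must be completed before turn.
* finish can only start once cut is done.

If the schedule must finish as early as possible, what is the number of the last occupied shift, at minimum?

The precedence chain requires at least 2 distinct shifts.
With at most 1 per shift and 7 operations, at least 7 shifts are needed.
7 works (last occupied shift: shift 7): for example turn -> shift 4; deburr -> shift 7; cut -> shift 5; mill -> shift 1; finish -> shift 6; press -> shift 3; bend -> shift 2.

7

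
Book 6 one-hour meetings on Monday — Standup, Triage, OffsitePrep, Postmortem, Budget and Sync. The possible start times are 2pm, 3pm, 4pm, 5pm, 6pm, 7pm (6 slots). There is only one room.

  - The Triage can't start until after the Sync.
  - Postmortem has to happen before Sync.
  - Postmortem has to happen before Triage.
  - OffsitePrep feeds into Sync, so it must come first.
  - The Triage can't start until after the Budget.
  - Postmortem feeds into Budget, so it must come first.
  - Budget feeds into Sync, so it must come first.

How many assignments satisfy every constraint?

Splitting on Triage: it can be 6pm (3), 7pm (15). Listing each branch's schedules as (Standup, OffsitePrep, Postmortem, Budget, Sync):
Triage=6pm: (7pm,2pm,3pm,4pm,5pm) (7pm,3pm,2pm,4pm,5pm) (7pm,4pm,2pm,3pm,5pm) — 3.
Triage=7pm: (2pm,3pm,4pm,5pm,6pm) (2pm,4pm,3pm,5pm,6pm) (2pm,5pm,3pm,4pm,6pm) (3pm,2pm,4pm,5pm,6pm) (3pm,4pm,2pm,5pm,6pm) (3pm,5pm,2pm,4pm,6pm) (4pm,2pm,3pm,5pm,6pm) (4pm,3pm,2pm,5pm,6pm) (4pm,5pm,2pm,3pm,6pm) (5pm,2pm,3pm,4pm,6pm) (5pm,3pm,2pm,4pm,6pm) (5pm,4pm,2pm,3pm,6pm) (6pm,2pm,3pm,4pm,5pm) (6pm,3pm,2pm,4pm,5pm) (6pm,4pm,2pm,3pm,5pm) — 15.
Summing: 3 + 15 = 18.

18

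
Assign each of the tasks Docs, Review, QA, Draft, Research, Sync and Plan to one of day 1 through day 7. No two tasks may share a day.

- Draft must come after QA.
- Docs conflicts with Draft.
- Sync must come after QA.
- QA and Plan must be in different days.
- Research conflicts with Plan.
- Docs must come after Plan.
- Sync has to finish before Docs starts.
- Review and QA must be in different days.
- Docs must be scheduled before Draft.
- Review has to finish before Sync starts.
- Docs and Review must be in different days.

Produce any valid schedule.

Plan -> day 4, Draft -> day 6, Review -> day 2, Research -> day 7, Docs -> day 5, QA -> day 1, Sync -> day 3

Checking: Review(day 2) before Sync(day 3); QA(day 1) before Sync(day 3); Sync(day 3) before Docs(day 5); Docs(day 5) before Draft(day 6); QA(day 1) before Draft(day 6); Plan(day 4) before Docs(day 5); QA(day 1) != Plan(day 4); Docs(day 5) != Draft(day 6); Docs(day 5) != Review(day 2); Review(day 2) != QA(day 1); Research(day 7) != Plan(day 4); max 1 per day (cap 1).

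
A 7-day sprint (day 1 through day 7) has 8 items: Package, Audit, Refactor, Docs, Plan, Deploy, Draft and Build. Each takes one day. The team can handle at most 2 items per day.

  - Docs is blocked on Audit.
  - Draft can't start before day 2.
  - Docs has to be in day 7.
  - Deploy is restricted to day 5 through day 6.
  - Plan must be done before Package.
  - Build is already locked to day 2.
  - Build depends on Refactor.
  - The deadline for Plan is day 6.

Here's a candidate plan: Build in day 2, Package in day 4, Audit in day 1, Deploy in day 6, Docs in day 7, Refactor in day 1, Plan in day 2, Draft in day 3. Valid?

Draft can't start before day 2 — holds.
Build depends on Refactor — holds.
Plan must be done before Package — holds.
Docs has to be in day 7 — holds.
Deploy is restricted to day 5 through day 6 — holds.
Docs is blocked on Audit — holds.
Build is already locked to day 2 — holds.
The deadline for Plan is day 6 — holds.
The team can handle at most 2 items per day — holds.

Valid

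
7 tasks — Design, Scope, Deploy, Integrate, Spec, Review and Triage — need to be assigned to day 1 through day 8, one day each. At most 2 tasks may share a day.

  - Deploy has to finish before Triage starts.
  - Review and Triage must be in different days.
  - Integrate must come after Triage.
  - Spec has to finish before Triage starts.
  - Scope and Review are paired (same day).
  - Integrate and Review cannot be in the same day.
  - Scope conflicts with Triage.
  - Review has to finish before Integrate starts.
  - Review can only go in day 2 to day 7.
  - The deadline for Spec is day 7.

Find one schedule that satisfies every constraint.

Triage in day 3, Deploy in day 1, Review in day 2, Design in day 3, Scope in day 2, Integrate in day 4, Spec in day 1

Checking: Spec(day 1) before Triage(day 3); Triage(day 3) before Integrate(day 4); Review(day 2) before Integrate(day 4); Deploy(day 1) before Triage(day 3); Integrate(day 4) != Review(day 2); Scope(day 2) != Triage(day 3); Review(day 2) != Triage(day 3); Scope = Review = day 2; Review=day 2 in [day 2,day 7]; Spec=day 1 in [day 1,day 7]; max 2 per day (cap 2).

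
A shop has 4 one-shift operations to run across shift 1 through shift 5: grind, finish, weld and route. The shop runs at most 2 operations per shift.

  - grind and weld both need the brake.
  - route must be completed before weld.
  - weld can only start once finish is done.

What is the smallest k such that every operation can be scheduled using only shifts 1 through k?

3

The precedence chain requires at least 2 distinct shifts.
With at most 2 per shift and 4 operations, at least 2 shifts are needed.
Could 2 shifts be enough, i.e. nothing placed later than shift 2? No: weld must come after route (at shift 1 or later) → {shift 2}; route must come before weld (at shift 2 or earlier) → {shift 1}; finish must come before weld (at shift 2 or earlier) → {shift 1}; grind can't share with weld (shift 2) → {shift 1}; that puts grind, finish and route all in shift 1 — more than 2 per shift.
So 2 shifts is not enough.
3 works (last occupied shift: shift 3): for example finish in shift 1; route in shift 1; weld in shift 2; grind in shift 3.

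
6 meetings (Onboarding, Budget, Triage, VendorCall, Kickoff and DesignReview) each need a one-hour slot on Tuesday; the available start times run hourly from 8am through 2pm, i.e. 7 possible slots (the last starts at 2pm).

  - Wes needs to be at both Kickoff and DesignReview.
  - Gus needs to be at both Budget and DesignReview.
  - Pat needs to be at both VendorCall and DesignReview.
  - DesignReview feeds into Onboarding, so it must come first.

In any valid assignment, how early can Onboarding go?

Precedence pushes Onboarding to at least 9am.
Onboarding at 9am is achievable: Kickoff -> 9am; Budget -> 9am; Onboarding -> 9am; DesignReview -> 8am; Triage -> 8am; VendorCall -> 9am.

9am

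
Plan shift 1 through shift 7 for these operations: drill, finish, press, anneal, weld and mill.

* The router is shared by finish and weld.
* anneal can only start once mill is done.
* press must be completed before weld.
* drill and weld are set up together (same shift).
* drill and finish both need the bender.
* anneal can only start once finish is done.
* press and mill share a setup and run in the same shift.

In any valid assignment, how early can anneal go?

shift 2

Precedence pushes anneal to at least shift 2.
anneal at shift 2 is achievable: weld in shift 2, mill in shift 1, finish in shift 1, press in shift 1, anneal in shift 2, drill in shift 2.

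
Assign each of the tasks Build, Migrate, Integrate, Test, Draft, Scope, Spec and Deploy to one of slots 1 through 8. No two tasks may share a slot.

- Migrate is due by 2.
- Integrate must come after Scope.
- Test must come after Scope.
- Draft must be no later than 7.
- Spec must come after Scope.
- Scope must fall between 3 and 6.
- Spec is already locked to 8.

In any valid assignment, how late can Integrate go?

Precedence pushes Integrate to at least 4.
Integrate at 7 is achievable: Integrate in 7, Build in 5, Scope in 3, Migrate in 1, Spec in 8, Deploy in 6, Test in 4, Draft in 2.
Nothing later works — the capacity limit rule out every slot after 7.

7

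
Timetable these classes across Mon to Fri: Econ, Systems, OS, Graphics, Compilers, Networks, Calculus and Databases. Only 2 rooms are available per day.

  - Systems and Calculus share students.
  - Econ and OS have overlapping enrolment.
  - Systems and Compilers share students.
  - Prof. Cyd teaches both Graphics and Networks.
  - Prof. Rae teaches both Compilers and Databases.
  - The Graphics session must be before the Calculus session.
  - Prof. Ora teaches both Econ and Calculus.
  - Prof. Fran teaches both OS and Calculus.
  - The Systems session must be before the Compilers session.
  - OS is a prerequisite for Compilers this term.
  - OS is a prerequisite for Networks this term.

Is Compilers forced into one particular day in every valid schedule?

Compilers can be Tue (e.g. Networks in Wed, OS in Mon, Econ in Thu, Calculus in Wed, Databases in Thu, Graphics in Tue, Compilers in Tue, Systems in Mon) or Wed (e.g. Databases -> Thu; Systems -> Mon; Networks -> Wed; Graphics -> Tue; Compilers -> Wed; Calculus -> Thu; Econ -> Tue; OS -> Mon).

No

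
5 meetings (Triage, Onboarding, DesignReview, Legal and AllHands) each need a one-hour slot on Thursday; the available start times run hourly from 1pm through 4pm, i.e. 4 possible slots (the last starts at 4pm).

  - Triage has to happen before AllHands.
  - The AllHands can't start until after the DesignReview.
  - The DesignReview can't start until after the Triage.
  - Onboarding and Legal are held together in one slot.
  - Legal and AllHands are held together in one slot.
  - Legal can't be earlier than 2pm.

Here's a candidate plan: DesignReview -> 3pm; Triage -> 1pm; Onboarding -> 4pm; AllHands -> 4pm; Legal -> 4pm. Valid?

Legal and AllHands are held together in one slot — holds.
The AllHands can't start until after the DesignReview — holds.
Triage has to happen before AllHands — holds.
The DesignReview can't start until after the Triage — holds.
Onboarding and Legal are held together in one slot — holds.
Legal can't be earlier than 2pm — holds.

Yes, all constraints hold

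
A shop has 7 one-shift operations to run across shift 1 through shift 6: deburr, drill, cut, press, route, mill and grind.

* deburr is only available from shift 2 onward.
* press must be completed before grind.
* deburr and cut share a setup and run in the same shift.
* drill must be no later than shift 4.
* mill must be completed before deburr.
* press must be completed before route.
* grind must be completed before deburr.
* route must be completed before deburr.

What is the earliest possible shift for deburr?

Deburr is available from shift 2; precedence pushes deburr to at least shift 3.
deburr at shift 3 is achievable: deburr in shift 3, route in shift 2, mill in shift 1, press in shift 1, grind in shift 2, drill in shift 1, cut in shift 3.

shift 3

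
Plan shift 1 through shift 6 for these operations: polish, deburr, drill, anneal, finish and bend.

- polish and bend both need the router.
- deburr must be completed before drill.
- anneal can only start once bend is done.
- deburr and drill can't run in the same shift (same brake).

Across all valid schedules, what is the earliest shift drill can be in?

Precedence pushes drill to at least shift 2.
drill at shift 2 is achievable: finish -> shift 1; deburr -> shift 1; bend -> shift 1; drill -> shift 2; polish -> shift 2; anneal -> shift 2.

shift 2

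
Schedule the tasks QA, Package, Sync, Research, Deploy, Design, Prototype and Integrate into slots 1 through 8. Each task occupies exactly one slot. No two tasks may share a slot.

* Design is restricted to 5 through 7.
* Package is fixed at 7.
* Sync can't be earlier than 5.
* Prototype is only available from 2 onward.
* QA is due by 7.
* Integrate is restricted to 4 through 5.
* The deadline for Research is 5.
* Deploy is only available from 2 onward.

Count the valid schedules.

Splitting on Sync: it can be 5 (8), 6 (8), 8 (34). Listing each branch's schedules as (QA, Package, Research, Deploy, Design, Prototype, Integrate):
Sync=5: (1,7,2,3,6,8,4) (1,7,2,8,6,3,4) (1,7,3,2,6,8,4) (1,7,3,8,6,2,4) (2,7,1,3,6,8,4) (2,7,1,8,6,3,4) (3,7,1,2,6,8,4) (3,7,1,8,6,2,4) — 8.
Sync=6: (1,7,2,3,5,8,4) (1,7,2,8,5,3,4) (1,7,3,2,5,8,4) (1,7,3,8,5,2,4) (2,7,1,3,5,8,4) (2,7,1,8,5,3,4) (3,7,1,2,5,8,4) (3,7,1,8,5,2,4) — 8.
Sync=8: (1,7,2,3,5,6,4) (1,7,2,3,6,4,5) (1,7,2,3,6,5,4) (1,7,2,4,6,3,5) (1,7,2,5,6,3,4) (1,7,2,6,5,3,4) (1,7,3,2,5,6,4) (1,7,3,2,6,4,5) (1,7,3,2,6,5,4) (1,7,3,4,6,2,5) (1,7,3,5,6,2,4) (1,7,3,6,5,2,4) (1,7,4,2,6,3,5) (1,7,4,3,6,2,5) (1,7,5,2,6,3,4) (1,7,5,3,6,2,4) (2,7,1,3,5,6,4) (2,7,1,3,6,4,5) (2,7,1,3,6,5,4) (2,7,1,4,6,3,5) (2,7,1,5,6,3,4) (2,7,1,6,5,3,4) (3,7,1,2,5,6,4) (3,7,1,2,6,4,5) (3,7,1,2,6,5,4) (3,7,1,4,6,2,5) (3,7,1,5,6,2,4) (3,7,1,6,5,2,4) (4,7,1,2,6,3,5) (4,7,1,3,6,2,5) (5,7,1,2,6,3,4) (5,7,1,3,6,2,4) (6,7,1,2,5,3,4) (6,7,1,3,5,2,4) — 34.
Summing: 8 + 8 + 34 = 50.

50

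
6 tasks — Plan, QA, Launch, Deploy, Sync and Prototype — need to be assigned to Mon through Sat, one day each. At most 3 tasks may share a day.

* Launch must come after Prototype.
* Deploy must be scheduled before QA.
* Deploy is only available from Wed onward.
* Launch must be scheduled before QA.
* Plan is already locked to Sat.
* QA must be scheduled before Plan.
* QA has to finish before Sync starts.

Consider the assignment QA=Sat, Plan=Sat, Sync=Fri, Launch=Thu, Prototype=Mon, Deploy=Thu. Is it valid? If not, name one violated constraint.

At most 3 tasks may share a day — holds.
Deploy is only available from Wed onward — holds.
Deploy must be scheduled before QA — holds.
Launch must be scheduled before QA — holds.
QA must be scheduled before Plan — violated.
Launch must come after Prototype — holds.
QA has to finish before Sync starts — violated.
Plan is already locked to Sat — holds.

No. QA has to finish before Sync starts is not satisfied.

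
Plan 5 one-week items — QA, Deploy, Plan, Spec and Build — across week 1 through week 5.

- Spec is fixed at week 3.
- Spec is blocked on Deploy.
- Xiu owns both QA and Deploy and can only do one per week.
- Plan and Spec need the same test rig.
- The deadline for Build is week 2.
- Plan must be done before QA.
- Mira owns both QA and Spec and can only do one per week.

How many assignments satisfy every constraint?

Splitting on QA: it can be week 2 (2), week 4 (8), week 5 (12). Listing each branch's schedules as (Deploy, Plan, Spec, Build) by week number:
QA=week 2: (1,1,3,1) (1,1,3,2) — 2.
QA=week 4: (1,1,3,1) (1,1,3,2) (1,2,3,1) (1,2,3,2) (2,1,3,1) (2,1,3,2) (2,2,3,1) (2,2,3,2) — 8.
QA=week 5: (1,1,3,1) (1,1,3,2) (1,2,3,1) (1,2,3,2) (1,4,3,1) (1,4,3,2) (2,1,3,1) (2,1,3,2) (2,2,3,1) (2,2,3,2) (2,4,3,1) (2,4,3,2) — 12.
Summing: 2 + 8 + 12 = 22.

22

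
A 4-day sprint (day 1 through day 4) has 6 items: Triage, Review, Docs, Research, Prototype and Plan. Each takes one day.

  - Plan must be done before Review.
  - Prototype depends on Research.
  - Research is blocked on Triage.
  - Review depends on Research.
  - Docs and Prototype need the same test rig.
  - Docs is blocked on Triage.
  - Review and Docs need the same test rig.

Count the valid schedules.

24

Splitting on Triage: it can be day 1 (21), day 2 (3). Listing each branch's schedules as (Review, Docs, Research, Prototype, Plan) by day number:
Triage=day 1: (3,2,2,3,1) (3,2,2,3,2) (3,2,2,4,1) (3,2,2,4,2) (3,4,2,3,1) (3,4,2,3,2) (4,2,2,3,1) (4,2,2,3,2) (4,2,2,3,3) (4,2,2,4,1) (4,2,2,4,2) (4,2,2,4,3) (4,2,3,4,1) (4,2,3,4,2) (4,2,3,4,3) (4,3,2,4,1) (4,3,2,4,2) (4,3,2,4,3) (4,3,3,4,1) (4,3,3,4,2) (4,3,3,4,3) — 21.
Triage=day 2: (4,3,3,4,1) (4,3,3,4,2) (4,3,3,4,3) — 3.
Summing: 21 + 3 = 24.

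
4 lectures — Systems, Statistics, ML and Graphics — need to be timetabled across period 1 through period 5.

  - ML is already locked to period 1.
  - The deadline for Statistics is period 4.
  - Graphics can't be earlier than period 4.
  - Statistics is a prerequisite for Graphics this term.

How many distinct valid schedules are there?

35

Splitting on Systems: it can be period 1 (7), period 2 (7), period 3 (7), period 4 (7), period 5 (7). Listing each branch's schedules as (Statistics, ML, Graphics) by period number:
Systems=period 1: (1,1,4) (1,1,5) (2,1,4) (2,1,5) (3,1,4) (3,1,5) (4,1,5) — 7.
Systems=period 2: (1,1,4) (1,1,5) (2,1,4) (2,1,5) (3,1,4) (3,1,5) (4,1,5) — 7.
Systems=period 3: (1,1,4) (1,1,5) (2,1,4) (2,1,5) (3,1,4) (3,1,5) (4,1,5) — 7.
Systems=period 4: (1,1,4) (1,1,5) (2,1,4) (2,1,5) (3,1,4) (3,1,5) (4,1,5) — 7.
Systems=period 5: (1,1,4) (1,1,5) (2,1,4) (2,1,5) (3,1,4) (3,1,5) (4,1,5) — 7.
Summing: 7 + 7 + 7 + 7 + 7 = 35.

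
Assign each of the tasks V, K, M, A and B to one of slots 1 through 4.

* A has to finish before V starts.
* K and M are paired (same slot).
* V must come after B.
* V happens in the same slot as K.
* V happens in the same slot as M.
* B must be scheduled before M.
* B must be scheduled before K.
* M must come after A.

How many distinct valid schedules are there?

Splitting on V: it can be 2 (1), 3 (4), 4 (9). Listing each branch's schedules as (K, M, A, B):
V=2: (2,2,1,1) — 1.
V=3: (3,3,1,1) (3,3,1,2) (3,3,2,1) (3,3,2,2) — 4.
V=4: (4,4,1,1) (4,4,1,2) (4,4,1,3) (4,4,2,1) (4,4,2,2) (4,4,2,3) (4,4,3,1) (4,4,3,2) (4,4,3,3) — 9.
Summing: 1 + 4 + 9 = 14.

14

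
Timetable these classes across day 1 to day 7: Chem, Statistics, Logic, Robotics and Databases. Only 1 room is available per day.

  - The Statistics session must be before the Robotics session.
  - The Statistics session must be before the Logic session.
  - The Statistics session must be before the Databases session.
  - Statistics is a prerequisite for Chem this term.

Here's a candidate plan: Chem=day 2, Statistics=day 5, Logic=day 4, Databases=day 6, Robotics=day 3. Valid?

Statistics is a prerequisite for Chem this term — violated.
The Statistics session must be before the Databases session — holds.
The Statistics session must be before the Robotics session — violated.
Only 1 room is available per day — holds.
The Statistics session must be before the Logic session — violated.

No. Statistics is a prerequisite for Chem this term is not satisfied.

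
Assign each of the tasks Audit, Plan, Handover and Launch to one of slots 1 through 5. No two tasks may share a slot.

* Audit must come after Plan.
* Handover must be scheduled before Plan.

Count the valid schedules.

20

Splitting on Audit: it can be 3 (2), 4 (6), 5 (12). Listing each branch's schedules as (Plan, Handover, Launch):
Audit=3: (2,1,4) (2,1,5) — 2.
Audit=4: (2,1,3) (2,1,5) (3,1,2) (3,1,5) (3,2,1) (3,2,5) — 6.
Audit=5: (2,1,3) (2,1,4) (3,1,2) (3,1,4) (3,2,1) (3,2,4) (4,1,2) (4,1,3) (4,2,1) (4,2,3) (4,3,1) (4,3,2) — 12.
Summing: 2 + 6 + 12 = 20.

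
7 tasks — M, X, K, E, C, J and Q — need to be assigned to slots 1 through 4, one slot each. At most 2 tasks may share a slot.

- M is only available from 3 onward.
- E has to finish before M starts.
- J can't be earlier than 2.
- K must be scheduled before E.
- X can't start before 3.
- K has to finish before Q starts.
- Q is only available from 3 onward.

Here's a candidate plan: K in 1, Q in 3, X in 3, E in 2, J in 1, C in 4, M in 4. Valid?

M is only available from 3 onward — holds.
Q is only available from 3 onward — holds.
E has to finish before M starts — holds.
At most 2 tasks may share a slot — holds.
J can't be earlier than 2 — violated.
K has to finish before Q starts — holds.
X can't start before 3 — holds.
K must be scheduled before E — holds.

Invalid. J can't be earlier than 2.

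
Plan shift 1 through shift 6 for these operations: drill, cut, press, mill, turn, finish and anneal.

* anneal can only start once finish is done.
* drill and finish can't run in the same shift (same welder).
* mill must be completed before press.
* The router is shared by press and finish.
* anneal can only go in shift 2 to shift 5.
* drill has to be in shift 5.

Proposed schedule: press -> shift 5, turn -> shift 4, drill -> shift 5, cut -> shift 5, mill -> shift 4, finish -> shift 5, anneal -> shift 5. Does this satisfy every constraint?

The router is shared by press and finish — violated.
anneal can only go in shift 2 to shift 5 — holds.
anneal can only start once finish is done — violated.
mill must be completed before press — holds.
drill has to be in shift 5 — holds.
drill and finish can't run in the same shift (same welder) — violated.

Invalid. drill and finish can't run in the same shift (same welder).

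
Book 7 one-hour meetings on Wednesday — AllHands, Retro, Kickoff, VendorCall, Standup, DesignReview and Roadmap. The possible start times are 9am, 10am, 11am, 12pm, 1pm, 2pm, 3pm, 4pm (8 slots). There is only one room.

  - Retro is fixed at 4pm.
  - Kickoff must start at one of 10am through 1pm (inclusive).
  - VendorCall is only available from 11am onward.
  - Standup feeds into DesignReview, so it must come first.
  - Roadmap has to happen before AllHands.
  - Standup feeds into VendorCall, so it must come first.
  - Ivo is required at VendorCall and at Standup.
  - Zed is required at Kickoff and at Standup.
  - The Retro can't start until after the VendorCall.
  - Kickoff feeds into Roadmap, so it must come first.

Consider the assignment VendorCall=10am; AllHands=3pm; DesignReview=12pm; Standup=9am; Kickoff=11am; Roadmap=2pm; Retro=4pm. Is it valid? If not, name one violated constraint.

Invalid. VendorCall is only available from 11am onward.

Standup feeds into VendorCall, so it must come first — holds.
Zed is required at Kickoff and at Standup — holds.
The Retro can't start until after the VendorCall — holds.
There is only one room — holds.
Roadmap has to happen before AllHands — holds.
VendorCall is only available from 11am onward — violated.
Kickoff feeds into Roadmap, so it must come first — holds.
Kickoff must start at one of 10am through 1pm (inclusive) — holds.
Retro is fixed at 4pm — holds.
Standup feeds into DesignReview, so it must come first — holds.
Ivo is required at VendorCall and at Standup — holds.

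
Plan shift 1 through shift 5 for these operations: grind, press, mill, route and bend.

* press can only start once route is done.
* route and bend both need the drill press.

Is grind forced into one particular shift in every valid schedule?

grind can be shift 1 (e.g. grind in shift 1, route in shift 1, bend in shift 2, mill in shift 1, press in shift 2) or shift 2 (e.g. mill=shift 1, grind=shift 2, press=shift 2, route=shift 1, bend=shift 2).

No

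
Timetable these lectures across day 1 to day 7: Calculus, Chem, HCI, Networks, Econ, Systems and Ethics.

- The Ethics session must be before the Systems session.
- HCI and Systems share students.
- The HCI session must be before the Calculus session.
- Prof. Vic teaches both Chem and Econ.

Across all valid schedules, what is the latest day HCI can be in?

day 6

Downstream work caps HCI at day 6.
HCI at day 6 is achievable: Ethics in day 1; Calculus in day 7; Networks in day 1; Chem in day 1; HCI in day 6; Econ in day 2; Systems in day 2.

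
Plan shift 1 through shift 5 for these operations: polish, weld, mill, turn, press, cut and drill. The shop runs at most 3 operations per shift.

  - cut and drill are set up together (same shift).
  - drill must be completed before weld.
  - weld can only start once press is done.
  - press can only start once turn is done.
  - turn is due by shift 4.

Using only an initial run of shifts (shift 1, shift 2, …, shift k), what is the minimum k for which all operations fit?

3 shifts

The precedence chain requires at least 3 distinct shifts.
With at most 3 per shift and 7 operations, at least 3 shifts are needed.
3 works (last occupied shift: shift 3): for example turn=shift 1; drill=shift 1; weld=shift 3; cut=shift 1; mill=shift 2; polish=shift 2; press=shift 2.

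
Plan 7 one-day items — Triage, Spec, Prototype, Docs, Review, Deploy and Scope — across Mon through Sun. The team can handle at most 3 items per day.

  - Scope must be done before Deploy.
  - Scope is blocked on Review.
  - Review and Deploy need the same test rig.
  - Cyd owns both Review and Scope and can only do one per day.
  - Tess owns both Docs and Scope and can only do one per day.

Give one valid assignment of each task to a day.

Spec -> Mon, Scope -> Tue, Triage -> Mon, Review -> Mon, Deploy -> Wed, Docs -> Wed, Prototype -> Tue

Checking: Scope(Tue) before Deploy(Wed); Review(Mon) before Scope(Tue); Docs(Wed) != Scope(Tue); Review(Mon) != Deploy(Wed); Review(Mon) != Scope(Tue); max 3 per day (cap 3).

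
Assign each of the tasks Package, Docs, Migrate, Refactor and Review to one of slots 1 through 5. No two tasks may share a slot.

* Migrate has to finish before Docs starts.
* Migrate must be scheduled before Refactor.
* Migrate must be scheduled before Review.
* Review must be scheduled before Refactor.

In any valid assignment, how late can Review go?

4

Precedence pushes Review to at least 2; downstream work caps Review at 4.
Review at 4 is achievable: Review=4; Docs=2; Package=3; Refactor=5; Migrate=1.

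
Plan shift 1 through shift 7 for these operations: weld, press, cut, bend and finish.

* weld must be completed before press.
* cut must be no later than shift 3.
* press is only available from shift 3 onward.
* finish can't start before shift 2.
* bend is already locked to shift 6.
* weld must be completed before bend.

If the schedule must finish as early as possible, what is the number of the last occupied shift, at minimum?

The precedence chain requires at least 2 distinct shifts.
bend can't be placed before shift 6, so the schedule must run through at least shift 6.
6 works (last occupied shift: shift 6): for example press in shift 3, finish in shift 2, bend in shift 6, cut in shift 1, weld in shift 1.

shift 6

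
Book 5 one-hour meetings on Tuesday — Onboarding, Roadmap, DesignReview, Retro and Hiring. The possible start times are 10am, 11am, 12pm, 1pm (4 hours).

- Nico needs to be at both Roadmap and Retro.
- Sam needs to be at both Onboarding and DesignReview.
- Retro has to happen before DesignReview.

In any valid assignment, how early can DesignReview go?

Precedence pushes DesignReview to at least 11am.
DesignReview at 11am is achievable: Retro -> 10am; Onboarding -> 10am; Hiring -> 10am; DesignReview -> 11am; Roadmap -> 11am.

11am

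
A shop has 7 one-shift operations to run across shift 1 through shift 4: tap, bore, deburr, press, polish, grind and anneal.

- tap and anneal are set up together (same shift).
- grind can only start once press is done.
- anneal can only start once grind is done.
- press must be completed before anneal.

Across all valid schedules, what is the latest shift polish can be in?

shift 4

polish at shift 4 is achievable: tap=shift 3, deburr=shift 1, polish=shift 4, grind=shift 2, anneal=shift 3, bore=shift 1, press=shift 1.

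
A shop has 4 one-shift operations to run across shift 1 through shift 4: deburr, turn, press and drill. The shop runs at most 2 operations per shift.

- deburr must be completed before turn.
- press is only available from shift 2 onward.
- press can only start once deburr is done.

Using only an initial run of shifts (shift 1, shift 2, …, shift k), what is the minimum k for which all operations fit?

2 shifts

The precedence chain requires at least 2 distinct shifts.
With at most 2 per shift and 4 operations, at least 2 shifts are needed.
2 works (last occupied shift: shift 2): for example drill=shift 1, deburr=shift 1, press=shift 2, turn=shift 2.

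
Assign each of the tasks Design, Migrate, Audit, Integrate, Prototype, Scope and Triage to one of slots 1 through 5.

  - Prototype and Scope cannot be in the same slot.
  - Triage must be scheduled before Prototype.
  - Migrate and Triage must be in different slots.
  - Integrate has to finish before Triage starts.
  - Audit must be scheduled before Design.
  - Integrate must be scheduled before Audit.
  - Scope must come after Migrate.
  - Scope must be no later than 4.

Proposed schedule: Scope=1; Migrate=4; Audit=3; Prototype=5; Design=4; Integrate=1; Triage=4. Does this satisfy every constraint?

Scope must come after Migrate — violated.
Migrate and Triage must be in different slots — violated.
Prototype and Scope cannot be in the same slot — holds.
Scope must be no later than 4 — holds.
Integrate must be scheduled before Audit — holds.
Integrate has to finish before Triage starts — holds.
Triage must be scheduled before Prototype — holds.
Audit must be scheduled before Design — holds.

Invalid. Scope must come after Migrate.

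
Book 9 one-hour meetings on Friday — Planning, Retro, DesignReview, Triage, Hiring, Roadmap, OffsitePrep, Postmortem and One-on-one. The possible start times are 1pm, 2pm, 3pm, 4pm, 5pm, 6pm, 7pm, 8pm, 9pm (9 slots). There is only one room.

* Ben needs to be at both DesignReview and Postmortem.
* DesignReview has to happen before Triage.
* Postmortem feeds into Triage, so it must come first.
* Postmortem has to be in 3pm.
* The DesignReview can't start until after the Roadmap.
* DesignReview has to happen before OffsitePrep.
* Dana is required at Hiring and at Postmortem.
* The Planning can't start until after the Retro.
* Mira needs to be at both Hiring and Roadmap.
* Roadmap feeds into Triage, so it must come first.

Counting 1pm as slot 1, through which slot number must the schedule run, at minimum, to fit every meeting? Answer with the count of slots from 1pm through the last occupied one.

The precedence chain requires at least 3 distinct slots.
With at most 1 per slot and 9 meetings, at least 9 slots are needed.
Propagating the time windows through the other constraints, Triage can't land before 4pm — that is slot 4 counting from 1pm — so the schedule must run through at least 4 slots.
9 works (last occupied slot: 9pm): for example OffsitePrep -> 7pm, One-on-one -> 9pm, DesignReview -> 2pm, Retro -> 5pm, Roadmap -> 1pm, Planning -> 6pm, Triage -> 4pm, Hiring -> 8pm, Postmortem -> 3pm.

9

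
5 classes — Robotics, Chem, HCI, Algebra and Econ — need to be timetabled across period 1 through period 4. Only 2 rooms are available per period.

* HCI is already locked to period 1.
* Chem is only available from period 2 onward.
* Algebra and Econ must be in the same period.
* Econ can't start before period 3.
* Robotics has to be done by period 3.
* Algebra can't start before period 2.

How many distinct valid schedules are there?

Splitting on Robotics: it can be period 1 (4), period 2 (4), period 3 (2). Listing each branch's schedules as (Chem, HCI, Algebra, Econ) by period number:
Robotics=period 1: (2,1,3,3) (2,1,4,4) (3,1,4,4) (4,1,3,3) — 4.
Robotics=period 2: (2,1,3,3) (2,1,4,4) (3,1,4,4) (4,1,3,3) — 4.
Robotics=period 3: (2,1,4,4) (3,1,4,4) — 2.
Summing: 4 + 4 + 2 = 10.

10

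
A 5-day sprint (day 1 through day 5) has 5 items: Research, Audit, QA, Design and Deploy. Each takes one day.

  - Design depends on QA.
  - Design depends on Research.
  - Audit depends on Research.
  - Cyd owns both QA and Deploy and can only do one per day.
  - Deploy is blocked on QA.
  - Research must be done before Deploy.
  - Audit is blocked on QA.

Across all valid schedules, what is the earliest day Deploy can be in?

day 2

Precedence pushes Deploy to at least day 2.
Deploy at day 2 is achievable: Research=day 1, Audit=day 2, Deploy=day 2, QA=day 1, Design=day 2.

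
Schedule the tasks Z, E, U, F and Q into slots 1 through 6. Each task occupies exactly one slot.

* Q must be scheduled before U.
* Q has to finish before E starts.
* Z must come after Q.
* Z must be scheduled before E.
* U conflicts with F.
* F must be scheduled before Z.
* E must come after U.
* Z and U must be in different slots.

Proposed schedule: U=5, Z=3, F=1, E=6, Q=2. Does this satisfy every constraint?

Yes

Z and U must be in different slots — holds.
Z must be scheduled before E — holds.
E must come after U — holds.
Q must be scheduled before U — holds.
F must be scheduled before Z — holds.
U conflicts with F — holds.
Q has to finish before E starts — holds.
Z must come after Q — holds.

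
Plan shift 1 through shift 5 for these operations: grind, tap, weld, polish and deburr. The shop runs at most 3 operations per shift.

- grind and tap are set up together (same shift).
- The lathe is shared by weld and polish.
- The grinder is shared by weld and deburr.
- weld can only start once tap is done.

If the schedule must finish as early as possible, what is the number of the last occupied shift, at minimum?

The precedence chain requires at least 2 distinct shifts.
With at most 3 per shift and 5 operations, at least 2 shifts are needed.
Could 2 shifts be enough, i.e. nothing placed later than shift 2? No: weld must come after tap (at shift 1 or later) → {shift 2}; tap must come before weld (at shift 2 or earlier) → {shift 1}; grind must be in the same shift as tap (in {shift 1}) → {shift 1}; polish can't share with weld (shift 2) → {shift 1}; deburr can't share with weld (shift 2) → {shift 1}; that puts grind, tap, polish and deburr all in shift 1 — more than 3 per shift.
So 2 shifts is not enough.
3 works (last occupied shift: shift 3): for example polish -> shift 1; tap -> shift 1; grind -> shift 1; deburr -> shift 3; weld -> shift 2.

shift 3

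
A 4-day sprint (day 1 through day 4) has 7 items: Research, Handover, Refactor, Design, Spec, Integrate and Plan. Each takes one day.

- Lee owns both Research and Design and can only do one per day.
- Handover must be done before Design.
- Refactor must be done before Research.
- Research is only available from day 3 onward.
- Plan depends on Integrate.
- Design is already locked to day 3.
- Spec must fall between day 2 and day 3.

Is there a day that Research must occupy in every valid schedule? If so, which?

day 4

Research's window is day 3–day 4.
Design is fixed at day 3, and Research can't share a day with Design.
So Research must be day 4.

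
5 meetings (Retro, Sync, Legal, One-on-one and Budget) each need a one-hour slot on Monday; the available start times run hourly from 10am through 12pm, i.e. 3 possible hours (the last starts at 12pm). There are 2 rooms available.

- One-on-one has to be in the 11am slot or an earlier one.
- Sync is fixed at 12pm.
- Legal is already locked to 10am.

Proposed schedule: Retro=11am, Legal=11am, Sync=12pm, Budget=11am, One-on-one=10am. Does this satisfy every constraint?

There are 2 rooms available — violated.
Sync is fixed at 12pm — holds.
Legal is already locked to 10am — violated.
One-on-one has to be in the 11am slot or an earlier one — holds.

No. Legal is already locked to 10am is not satisfied.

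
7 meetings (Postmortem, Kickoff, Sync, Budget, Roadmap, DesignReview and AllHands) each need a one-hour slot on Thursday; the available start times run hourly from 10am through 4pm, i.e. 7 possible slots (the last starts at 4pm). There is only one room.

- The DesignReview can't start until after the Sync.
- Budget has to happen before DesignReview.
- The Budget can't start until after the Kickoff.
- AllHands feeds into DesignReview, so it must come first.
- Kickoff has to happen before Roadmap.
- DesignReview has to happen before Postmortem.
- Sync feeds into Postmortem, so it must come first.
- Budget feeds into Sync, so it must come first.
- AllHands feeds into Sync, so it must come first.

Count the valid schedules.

17

Splitting on Postmortem: it can be 3pm (3), 4pm (14). Listing each branch's schedules as (Kickoff, Sync, Budget, Roadmap, DesignReview, AllHands):
Postmortem=3pm: (10am,1pm,11am,4pm,2pm,12pm) (10am,1pm,12pm,4pm,2pm,11am) (11am,1pm,12pm,4pm,2pm,10am) — 3.
Postmortem=4pm: (10am,1pm,11am,2pm,3pm,12pm) (10am,1pm,11am,3pm,2pm,12pm) (10am,1pm,12pm,2pm,3pm,11am) (10am,1pm,12pm,3pm,2pm,11am) (10am,2pm,11am,12pm,3pm,1pm) (10am,2pm,11am,1pm,3pm,12pm) (10am,2pm,12pm,11am,3pm,1pm) (10am,2pm,12pm,1pm,3pm,11am) (10am,2pm,1pm,11am,3pm,12pm) (10am,2pm,1pm,12pm,3pm,11am) (11am,1pm,12pm,2pm,3pm,10am) (11am,1pm,12pm,3pm,2pm,10am) (11am,2pm,12pm,1pm,3pm,10am) (11am,2pm,1pm,12pm,3pm,10am) — 14.
Summing: 3 + 14 = 17.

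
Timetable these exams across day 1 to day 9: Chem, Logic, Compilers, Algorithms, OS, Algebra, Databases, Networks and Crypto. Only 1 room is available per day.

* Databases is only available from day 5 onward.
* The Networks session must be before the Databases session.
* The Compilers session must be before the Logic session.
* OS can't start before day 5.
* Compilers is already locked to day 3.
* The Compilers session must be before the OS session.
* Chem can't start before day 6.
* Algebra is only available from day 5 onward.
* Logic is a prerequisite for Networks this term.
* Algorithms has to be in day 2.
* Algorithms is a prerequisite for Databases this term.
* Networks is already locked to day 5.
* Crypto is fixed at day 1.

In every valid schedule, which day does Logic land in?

Compilers is fixed at day 3 and must come before Logic, so Logic is at least day 4.
Networks is fixed at day 5 and must come after Logic, so Logic is at most day 4.
So Logic must be day 4.

day 4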